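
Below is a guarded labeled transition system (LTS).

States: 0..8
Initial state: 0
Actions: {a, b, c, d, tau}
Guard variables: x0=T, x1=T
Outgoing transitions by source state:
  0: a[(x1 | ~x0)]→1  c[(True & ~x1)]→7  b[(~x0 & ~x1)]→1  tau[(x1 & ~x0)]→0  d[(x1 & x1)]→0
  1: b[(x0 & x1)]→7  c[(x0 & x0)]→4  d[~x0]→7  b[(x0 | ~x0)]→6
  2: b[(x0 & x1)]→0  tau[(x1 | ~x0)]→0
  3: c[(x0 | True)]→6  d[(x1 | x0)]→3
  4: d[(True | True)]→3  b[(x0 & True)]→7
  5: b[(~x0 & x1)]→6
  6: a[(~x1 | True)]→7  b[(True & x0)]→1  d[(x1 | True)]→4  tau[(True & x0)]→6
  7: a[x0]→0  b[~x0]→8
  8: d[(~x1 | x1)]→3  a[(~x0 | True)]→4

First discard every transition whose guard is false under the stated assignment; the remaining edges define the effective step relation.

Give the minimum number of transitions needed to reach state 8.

Answer: UNREACHABLE

Trace:
Breadth-first toward 8:
  Layer 0: {0}
  Layer 1: {1}
  Layer 2: {4,6,7}
  Layer 3: {3}
8 never appears.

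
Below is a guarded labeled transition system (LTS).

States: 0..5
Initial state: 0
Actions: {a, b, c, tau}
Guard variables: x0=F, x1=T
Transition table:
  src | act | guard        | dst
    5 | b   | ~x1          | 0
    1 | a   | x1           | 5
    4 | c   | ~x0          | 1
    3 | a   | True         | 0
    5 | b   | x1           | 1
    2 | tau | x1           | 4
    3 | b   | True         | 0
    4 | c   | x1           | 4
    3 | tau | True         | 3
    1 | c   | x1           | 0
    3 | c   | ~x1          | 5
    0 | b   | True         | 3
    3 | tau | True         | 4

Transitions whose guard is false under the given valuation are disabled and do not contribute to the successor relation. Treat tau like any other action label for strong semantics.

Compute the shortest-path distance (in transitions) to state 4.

Answer: 2

Analysis:
Layered search for 4:
  L0 = {0}
  L1 = {3}
  L2 = {4}
4 enters at depth 2; path b·tau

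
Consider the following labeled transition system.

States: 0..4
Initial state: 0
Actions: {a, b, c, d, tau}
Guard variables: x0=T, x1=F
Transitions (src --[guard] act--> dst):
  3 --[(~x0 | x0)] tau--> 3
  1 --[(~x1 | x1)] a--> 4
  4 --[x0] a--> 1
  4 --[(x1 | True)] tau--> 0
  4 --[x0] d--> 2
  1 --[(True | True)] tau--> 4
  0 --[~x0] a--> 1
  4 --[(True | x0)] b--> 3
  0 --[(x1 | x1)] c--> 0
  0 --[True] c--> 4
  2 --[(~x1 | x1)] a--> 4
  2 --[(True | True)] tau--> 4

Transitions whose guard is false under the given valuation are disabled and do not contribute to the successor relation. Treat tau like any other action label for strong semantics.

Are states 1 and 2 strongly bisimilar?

Answer: BISIMILAR

Trace:
Refine partition for ~:
  round 0: {{0,1,2,3,4}}
  round 1: {{0},{1,2},{3},{4}}
4 equivalence class(es) (converged in 2)
class of 1: {1,2}; class of 2: {1,2}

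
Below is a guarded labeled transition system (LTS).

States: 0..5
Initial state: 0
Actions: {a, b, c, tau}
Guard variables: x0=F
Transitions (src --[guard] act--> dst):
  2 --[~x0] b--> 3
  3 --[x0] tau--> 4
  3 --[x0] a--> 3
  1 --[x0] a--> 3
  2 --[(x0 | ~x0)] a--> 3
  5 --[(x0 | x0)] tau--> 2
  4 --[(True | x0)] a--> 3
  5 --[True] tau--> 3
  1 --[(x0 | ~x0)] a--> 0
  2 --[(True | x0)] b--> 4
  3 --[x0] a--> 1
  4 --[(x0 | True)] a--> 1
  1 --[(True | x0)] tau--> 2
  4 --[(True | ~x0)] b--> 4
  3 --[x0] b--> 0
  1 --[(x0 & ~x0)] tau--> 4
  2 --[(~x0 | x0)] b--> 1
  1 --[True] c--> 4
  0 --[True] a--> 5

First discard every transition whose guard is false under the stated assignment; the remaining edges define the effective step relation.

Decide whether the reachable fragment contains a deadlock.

Answer: DEADLOCK at state 3

Trace:
Reach set: {0,3,5}
  0: a→5  [deg 1]
  3: ∅  [deadlock]
  5: tau→3  [deg 1]
witness 3: a·tau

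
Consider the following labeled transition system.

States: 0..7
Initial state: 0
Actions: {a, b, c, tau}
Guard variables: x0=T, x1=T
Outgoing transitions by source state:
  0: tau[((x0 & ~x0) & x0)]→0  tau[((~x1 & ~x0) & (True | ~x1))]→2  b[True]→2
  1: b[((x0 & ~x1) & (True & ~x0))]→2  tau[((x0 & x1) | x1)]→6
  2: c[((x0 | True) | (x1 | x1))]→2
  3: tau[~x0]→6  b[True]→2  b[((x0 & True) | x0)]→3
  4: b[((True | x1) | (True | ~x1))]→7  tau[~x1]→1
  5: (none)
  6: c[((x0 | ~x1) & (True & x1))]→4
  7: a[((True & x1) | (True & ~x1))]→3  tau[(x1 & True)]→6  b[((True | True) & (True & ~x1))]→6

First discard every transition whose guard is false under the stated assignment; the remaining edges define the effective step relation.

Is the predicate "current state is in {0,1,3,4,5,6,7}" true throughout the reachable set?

Allowed set {0,1,3,4,5,6,7}
Reach set: {0,2}
  0: ok
  2: ✗ unsafe
witness against invariant: b → 2

Answer: INVARIANT VIOLATED at state 2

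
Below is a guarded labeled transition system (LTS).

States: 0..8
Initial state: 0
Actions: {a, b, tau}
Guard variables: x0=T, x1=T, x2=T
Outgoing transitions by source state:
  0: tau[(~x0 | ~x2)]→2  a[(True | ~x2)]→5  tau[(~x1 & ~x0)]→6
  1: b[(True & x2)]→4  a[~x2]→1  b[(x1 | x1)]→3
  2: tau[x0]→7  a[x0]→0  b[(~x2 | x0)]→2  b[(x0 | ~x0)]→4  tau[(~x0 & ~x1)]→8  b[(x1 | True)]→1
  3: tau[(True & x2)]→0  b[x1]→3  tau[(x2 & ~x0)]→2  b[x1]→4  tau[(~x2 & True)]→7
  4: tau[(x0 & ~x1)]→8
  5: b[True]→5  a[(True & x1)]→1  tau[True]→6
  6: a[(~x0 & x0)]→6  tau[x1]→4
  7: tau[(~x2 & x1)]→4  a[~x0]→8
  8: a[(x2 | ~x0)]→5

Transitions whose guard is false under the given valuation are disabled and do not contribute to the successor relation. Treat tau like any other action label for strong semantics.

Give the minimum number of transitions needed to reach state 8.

Answer: UNREACHABLE

Working:
BFS to 8:
  depth 0: {0}
  depth 1: {5}
  depth 2: {1,6}
  depth 3: {3,4}
8 never appears.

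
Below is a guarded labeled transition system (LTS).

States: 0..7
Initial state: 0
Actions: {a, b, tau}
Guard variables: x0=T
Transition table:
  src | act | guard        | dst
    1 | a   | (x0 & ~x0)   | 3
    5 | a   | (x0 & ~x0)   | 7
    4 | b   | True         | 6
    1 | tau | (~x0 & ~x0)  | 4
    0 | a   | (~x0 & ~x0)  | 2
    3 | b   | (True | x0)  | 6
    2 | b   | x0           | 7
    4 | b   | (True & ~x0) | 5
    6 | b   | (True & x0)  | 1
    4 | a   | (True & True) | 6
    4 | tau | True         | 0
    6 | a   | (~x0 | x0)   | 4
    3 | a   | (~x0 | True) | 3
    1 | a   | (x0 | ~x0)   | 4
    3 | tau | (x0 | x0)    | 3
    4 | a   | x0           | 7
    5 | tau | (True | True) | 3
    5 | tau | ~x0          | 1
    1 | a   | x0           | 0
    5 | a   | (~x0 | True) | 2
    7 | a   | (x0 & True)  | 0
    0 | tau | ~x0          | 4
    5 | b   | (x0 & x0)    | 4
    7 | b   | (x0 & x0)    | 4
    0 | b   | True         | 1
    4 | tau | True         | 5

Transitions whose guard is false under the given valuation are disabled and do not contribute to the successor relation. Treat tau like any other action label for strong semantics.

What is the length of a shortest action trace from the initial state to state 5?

Answer: 3

Working:
Breadth-first toward 5:
  Layer 0: {0}
  Layer 1: {1}
  Layer 2: {4}
  Layer 3: {5,6,7}
first hit 5 at d=3 via b·a·tau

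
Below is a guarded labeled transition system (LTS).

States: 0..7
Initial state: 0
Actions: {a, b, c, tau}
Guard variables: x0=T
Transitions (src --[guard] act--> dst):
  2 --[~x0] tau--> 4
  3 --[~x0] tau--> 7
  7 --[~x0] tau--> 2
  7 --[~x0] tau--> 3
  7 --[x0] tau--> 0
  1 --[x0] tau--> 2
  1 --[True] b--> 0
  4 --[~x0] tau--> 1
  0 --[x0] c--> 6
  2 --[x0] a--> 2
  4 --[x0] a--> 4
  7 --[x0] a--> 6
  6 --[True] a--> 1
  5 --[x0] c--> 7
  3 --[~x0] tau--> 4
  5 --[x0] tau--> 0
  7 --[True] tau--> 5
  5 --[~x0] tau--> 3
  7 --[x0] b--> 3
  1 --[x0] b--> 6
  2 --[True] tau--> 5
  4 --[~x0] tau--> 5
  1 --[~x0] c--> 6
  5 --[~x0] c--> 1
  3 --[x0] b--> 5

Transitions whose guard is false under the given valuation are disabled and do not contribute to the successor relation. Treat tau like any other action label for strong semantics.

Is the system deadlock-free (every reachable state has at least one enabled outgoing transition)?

Answer: DEADLOCK-FREE

Working:
R = {0,1,2,3,5,6,7}
  0: c→6  [1 out]
  1: b→0  b→6  tau→2  [3 out]
  2: a→2  tau→5  [2 out]
  3: b→5  [1 out]
  5: c→7  tau→0  [2 out]
  6: a→1  [1 out]
  7: a→6  b→3  tau→0  tau→5  [4 out]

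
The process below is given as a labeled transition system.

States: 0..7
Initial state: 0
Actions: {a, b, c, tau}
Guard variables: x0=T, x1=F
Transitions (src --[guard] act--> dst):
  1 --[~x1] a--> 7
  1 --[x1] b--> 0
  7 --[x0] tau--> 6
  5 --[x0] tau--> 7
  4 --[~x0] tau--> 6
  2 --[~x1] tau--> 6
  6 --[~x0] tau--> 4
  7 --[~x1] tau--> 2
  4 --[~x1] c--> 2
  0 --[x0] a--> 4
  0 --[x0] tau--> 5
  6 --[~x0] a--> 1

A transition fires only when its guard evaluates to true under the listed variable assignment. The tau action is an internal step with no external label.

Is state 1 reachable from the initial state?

Guard filter leaves 8 enabled edge(s).
L0 = {0}
L1 = {4,5}  cumulative {0,4,5}
L2 = {2,7}  cumulative {0,2,4,5,7}
L3 = {6}  cumulative {0,2,4,5,6,7}
R = {0,2,4,5,6,7}

Answer: UNREACHABLE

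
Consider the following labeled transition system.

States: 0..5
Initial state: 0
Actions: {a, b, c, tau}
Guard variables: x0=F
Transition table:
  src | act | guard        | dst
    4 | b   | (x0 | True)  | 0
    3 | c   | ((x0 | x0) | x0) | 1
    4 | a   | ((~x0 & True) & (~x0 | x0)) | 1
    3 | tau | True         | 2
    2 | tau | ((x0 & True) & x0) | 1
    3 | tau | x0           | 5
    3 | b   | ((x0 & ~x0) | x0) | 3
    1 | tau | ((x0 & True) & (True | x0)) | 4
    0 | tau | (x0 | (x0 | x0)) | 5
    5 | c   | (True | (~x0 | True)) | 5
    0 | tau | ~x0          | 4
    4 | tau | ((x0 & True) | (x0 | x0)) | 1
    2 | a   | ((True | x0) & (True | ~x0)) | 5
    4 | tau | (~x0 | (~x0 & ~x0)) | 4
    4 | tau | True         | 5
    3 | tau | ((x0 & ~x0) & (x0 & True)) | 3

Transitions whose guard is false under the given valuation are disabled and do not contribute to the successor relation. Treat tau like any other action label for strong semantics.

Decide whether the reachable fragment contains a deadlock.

Reachable = {0,1,4,5}
  0: tau→4  [1 out]
  1: ∅  [deadlock]
  4: a→1  b→0  tau→4  tau→5  [4 out]
  5: c→5  [1 out]
Path to 1: tau·a

Answer: DEADLOCK at state 1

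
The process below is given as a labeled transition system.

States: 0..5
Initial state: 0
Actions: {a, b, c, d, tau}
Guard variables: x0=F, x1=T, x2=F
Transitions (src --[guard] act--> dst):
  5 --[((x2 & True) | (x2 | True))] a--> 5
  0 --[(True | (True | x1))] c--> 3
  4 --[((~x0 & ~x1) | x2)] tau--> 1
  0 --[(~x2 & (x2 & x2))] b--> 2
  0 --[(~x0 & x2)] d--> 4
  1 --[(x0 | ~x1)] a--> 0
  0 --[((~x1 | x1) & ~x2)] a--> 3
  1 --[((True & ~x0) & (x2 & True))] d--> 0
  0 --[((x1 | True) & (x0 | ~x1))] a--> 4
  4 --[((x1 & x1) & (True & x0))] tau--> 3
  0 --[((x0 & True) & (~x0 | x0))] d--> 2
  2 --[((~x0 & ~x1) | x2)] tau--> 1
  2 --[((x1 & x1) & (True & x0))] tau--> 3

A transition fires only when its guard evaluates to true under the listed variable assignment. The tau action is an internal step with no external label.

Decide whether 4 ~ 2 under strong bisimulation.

Answer: BISIMILAR

Analysis:
Compute ~ classes (split until stable):
  P[0] = {{0,1,2,3,4,5}}
  P[1] = {{0},{1,2,3,4},{5}}
stable after 2 split(s): 3 block(s)
4∈{1,2,3,4}, 2∈{1,2,3,4}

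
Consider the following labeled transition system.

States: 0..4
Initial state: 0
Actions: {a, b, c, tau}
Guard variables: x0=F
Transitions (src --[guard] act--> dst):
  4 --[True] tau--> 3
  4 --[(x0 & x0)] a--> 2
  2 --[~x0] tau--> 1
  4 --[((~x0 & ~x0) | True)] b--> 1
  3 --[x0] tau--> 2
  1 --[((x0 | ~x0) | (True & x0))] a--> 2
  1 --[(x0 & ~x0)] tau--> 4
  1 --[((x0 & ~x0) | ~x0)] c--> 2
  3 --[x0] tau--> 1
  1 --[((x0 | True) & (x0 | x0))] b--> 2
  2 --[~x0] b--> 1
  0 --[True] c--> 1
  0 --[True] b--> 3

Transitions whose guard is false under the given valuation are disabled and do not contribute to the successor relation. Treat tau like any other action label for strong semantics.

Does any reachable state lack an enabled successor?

Reach set: {0,1,2,3}
  0: b→3  c→1  [2 out]
  1: a→2  c→2  [2 out]
  2: b→1  tau→1  [2 out]
  3: ∅  [deadlock]
trace reaching 3: b

Answer: DEADLOCK at state 3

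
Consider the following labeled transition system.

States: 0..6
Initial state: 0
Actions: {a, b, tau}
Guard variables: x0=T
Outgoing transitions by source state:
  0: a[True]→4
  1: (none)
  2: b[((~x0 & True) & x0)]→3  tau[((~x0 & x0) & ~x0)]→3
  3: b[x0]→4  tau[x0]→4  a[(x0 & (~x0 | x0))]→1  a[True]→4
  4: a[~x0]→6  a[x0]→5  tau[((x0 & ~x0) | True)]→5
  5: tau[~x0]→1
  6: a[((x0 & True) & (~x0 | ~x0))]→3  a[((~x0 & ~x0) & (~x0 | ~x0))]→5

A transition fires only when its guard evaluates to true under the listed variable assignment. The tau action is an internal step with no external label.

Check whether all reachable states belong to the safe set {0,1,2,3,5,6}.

Answer: INVARIANT VIOLATED at state 4

Working:
Inv-set: {0,1,2,3,5,6}
Reachable = {0,4,5}
  0: ok
  4: outside
  5: ok
reach 4 via a — violates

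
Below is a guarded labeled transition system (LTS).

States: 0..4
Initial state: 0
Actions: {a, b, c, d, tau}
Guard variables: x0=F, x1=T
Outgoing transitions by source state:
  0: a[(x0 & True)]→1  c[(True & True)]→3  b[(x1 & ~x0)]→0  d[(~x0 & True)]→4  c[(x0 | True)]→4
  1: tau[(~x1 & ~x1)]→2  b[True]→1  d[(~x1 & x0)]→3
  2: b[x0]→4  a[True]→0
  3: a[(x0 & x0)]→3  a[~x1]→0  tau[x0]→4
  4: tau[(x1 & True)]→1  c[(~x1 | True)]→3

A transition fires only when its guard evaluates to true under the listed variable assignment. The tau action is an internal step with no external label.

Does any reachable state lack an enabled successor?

Answer: DEADLOCK at state 3

Analysis:
Reach set: {0,1,3,4}
  0: b→0  c→3  c→4  d→4  [4 exit(s)]
  1: b→1  [1 exit(s)]
  3: ∅  [STUCK]
  4: c→3  tau→1  [2 exit(s)]
witness 3: c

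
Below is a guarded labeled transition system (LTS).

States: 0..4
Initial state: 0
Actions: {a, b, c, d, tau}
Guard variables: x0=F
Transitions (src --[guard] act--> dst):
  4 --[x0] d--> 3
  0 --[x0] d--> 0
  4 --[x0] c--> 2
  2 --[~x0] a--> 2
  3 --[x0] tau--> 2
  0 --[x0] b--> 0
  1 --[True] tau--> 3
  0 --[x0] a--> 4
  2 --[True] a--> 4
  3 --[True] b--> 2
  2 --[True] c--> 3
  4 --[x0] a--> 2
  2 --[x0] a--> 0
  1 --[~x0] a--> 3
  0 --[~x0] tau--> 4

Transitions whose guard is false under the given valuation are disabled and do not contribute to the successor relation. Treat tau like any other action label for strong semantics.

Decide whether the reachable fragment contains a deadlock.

Answer: DEADLOCK at state 4

Analysis:
Reach set: {0,4}
  0: tau→4  [deg 1]
  4: ∅  [STUCK]
Path to 4: tau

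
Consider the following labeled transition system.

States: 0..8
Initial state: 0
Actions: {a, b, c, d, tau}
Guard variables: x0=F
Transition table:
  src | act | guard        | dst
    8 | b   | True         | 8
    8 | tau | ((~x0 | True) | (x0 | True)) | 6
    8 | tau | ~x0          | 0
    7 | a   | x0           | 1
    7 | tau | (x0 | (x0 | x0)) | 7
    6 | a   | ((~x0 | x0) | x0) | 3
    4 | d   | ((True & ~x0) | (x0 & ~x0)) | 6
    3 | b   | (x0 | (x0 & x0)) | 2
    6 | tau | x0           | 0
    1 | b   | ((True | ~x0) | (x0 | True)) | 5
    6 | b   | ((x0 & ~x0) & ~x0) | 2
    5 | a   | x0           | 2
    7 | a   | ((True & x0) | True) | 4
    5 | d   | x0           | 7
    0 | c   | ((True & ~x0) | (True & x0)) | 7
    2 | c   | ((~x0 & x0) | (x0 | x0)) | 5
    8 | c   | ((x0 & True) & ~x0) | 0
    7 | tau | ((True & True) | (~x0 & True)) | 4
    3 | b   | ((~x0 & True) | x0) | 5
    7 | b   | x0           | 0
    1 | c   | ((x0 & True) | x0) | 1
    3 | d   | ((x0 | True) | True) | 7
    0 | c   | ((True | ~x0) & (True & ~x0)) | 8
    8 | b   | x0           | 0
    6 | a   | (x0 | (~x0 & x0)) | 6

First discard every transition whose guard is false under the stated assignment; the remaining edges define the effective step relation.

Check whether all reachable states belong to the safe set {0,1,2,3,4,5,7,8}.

Allowed set {0,1,2,3,4,5,7,8}
R = {0,3,4,5,6,7,8}
  0: ok
  3: ok
  4: ok
  5: ok
  6: VIOLATES
  7: ok
  8: ok
reach 6 via c·tau — violates

Answer: INVARIANT VIOLATED at state 6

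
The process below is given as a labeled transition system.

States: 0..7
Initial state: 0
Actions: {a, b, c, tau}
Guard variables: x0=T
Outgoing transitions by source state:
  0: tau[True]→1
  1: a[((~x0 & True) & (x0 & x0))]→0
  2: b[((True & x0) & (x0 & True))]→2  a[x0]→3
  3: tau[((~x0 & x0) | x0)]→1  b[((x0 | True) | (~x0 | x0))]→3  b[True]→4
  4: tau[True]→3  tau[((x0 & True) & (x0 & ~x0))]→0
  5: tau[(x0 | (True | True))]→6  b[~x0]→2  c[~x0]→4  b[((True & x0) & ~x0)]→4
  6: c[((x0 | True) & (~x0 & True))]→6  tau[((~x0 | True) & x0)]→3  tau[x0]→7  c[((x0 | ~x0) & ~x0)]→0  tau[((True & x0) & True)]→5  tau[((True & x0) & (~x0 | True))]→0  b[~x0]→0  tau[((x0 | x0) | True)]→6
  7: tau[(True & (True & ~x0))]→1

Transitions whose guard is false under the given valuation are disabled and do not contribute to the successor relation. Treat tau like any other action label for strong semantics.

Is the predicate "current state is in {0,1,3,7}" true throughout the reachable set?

Answer: INVARIANT HOLDS

Working:
Allowed set {0,1,3,7}
Reachable = {0,1}
  0: ✓
  1: ✓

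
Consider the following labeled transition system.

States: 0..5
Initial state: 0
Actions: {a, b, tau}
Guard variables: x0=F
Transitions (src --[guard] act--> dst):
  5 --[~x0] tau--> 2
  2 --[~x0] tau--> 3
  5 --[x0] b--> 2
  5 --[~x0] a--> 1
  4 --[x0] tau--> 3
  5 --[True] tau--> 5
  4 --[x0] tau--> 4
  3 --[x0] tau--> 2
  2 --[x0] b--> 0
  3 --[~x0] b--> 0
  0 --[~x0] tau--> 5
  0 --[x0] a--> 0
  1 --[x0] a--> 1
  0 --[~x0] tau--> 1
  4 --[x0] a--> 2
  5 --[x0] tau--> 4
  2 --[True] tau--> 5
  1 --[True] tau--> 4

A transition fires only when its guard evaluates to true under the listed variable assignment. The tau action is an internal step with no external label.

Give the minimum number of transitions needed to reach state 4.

BFS to 4:
  depth 0: {0}
  depth 1: {1,5}
  depth 2: {2,4}
first hit 4 at d=2 via tau·tau

Answer: 2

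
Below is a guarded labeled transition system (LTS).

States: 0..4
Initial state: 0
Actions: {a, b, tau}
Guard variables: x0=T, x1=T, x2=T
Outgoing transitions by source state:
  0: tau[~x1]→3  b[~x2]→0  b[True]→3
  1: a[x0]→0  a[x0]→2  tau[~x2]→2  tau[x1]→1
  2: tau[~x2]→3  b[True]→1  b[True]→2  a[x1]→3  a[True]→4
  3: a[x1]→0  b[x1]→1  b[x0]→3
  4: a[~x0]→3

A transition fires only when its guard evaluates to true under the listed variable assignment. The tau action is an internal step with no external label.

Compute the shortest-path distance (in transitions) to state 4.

BFS to 4:
  L0 = {0}
  L1 = {3}
  L2 = {1}
  L3 = {2}
  L4 = {4}
depth(4)=4, e.g. b·b·a·a

Answer: 4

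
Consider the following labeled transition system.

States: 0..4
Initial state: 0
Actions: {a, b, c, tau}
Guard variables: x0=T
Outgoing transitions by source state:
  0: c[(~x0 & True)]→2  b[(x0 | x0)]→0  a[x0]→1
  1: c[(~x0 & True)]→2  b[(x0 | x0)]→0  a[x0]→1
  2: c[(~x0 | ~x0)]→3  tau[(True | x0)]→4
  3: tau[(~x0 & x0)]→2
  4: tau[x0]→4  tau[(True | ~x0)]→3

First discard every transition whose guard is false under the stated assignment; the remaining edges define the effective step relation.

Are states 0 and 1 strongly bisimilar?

Compute ~ classes (split until stable):
  round 0: {{0,1,2,3,4}}
  round 1: {{0,1},{2,4},{3}}
  round 2: {{0,1},{2},{3},{4}}
stable after 3 split(s): 4 block(s)
class of 0: {0,1}; class of 1: {0,1}

Answer: BISIMILAR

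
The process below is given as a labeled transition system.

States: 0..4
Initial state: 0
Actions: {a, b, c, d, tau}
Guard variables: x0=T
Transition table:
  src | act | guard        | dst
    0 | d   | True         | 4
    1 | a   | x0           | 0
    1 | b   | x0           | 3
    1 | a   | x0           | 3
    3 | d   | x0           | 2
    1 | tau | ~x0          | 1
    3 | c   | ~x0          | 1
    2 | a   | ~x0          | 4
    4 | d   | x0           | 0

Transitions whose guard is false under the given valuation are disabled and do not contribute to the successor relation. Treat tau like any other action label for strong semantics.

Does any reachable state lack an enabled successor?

R = {0,4}
  0: d→4  [1 out]
  4: d→0  [1 out]

Answer: DEADLOCK-FREE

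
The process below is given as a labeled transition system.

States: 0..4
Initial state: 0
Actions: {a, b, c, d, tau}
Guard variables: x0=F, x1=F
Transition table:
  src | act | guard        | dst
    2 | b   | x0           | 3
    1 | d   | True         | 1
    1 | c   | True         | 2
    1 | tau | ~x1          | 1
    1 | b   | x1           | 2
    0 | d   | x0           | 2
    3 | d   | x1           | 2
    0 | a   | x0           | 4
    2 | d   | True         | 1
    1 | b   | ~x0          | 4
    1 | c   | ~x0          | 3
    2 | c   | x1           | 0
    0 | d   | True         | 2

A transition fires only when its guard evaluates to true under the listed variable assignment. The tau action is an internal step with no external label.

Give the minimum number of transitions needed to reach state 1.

Answer: 2

Working:
BFS to 1:
  Layer 0: {0}
  Layer 1: {2}
  Layer 2: {1}
1 enters at depth 2; path d·d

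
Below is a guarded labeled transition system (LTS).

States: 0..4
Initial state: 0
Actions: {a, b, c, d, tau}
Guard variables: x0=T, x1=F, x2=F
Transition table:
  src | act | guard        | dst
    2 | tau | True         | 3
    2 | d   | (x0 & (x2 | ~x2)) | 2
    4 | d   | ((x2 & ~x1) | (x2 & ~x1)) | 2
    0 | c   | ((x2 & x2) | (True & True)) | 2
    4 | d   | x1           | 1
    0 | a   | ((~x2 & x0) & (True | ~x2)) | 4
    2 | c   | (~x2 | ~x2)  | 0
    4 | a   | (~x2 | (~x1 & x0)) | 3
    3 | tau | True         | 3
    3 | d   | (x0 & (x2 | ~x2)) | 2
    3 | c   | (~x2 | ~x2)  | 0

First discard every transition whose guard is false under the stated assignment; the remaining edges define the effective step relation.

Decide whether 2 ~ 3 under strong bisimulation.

Answer: BISIMILAR

Analysis:
Bisimulation quotient by refinement:
  P[0] = {{0,1,2,3,4}}
  P[1] = {{0},{1},{2,3},{4}}
Fixed point at round 2; 4 class(es).
class of 2: {2,3}; class of 3: {2,3}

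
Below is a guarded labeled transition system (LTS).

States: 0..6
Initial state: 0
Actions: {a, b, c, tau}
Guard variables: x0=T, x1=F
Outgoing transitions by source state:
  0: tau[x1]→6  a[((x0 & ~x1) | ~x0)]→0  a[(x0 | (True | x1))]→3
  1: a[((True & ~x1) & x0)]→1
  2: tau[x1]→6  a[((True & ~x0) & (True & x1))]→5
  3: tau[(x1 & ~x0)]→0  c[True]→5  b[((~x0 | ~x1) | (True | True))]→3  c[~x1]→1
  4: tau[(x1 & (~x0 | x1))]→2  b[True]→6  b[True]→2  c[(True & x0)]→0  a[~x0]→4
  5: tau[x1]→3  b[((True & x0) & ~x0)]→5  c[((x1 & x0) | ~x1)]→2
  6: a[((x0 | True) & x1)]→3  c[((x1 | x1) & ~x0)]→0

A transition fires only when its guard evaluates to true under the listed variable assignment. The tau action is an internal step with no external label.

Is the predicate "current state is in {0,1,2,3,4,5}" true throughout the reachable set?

Answer: INVARIANT HOLDS

Trace:
Inv-set: {0,1,2,3,4,5}
R = {0,1,2,3,5}
  0: ok
  1: ok
  2: ok
  3: ok
  5: ok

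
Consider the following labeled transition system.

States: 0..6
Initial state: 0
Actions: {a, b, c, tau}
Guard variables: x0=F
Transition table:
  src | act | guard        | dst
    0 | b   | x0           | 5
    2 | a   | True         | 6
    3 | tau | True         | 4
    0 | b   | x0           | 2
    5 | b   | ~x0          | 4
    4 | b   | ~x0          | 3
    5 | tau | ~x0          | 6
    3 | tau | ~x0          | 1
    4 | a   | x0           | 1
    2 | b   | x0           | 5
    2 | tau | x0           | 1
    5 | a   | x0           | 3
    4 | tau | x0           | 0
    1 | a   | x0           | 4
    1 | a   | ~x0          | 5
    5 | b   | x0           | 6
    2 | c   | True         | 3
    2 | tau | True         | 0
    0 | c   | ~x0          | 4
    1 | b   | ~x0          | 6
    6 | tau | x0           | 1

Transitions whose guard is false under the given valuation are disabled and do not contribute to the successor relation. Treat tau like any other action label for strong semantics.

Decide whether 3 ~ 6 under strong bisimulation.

Answer: NOT BISIMILAR

Working:
Bisimulation quotient by refinement:
  π0 = {{0,1,2,3,4,5,6}}
  π1 = {{0},{1},{2},{3},{4},{5},{6}}
7 equivalence class(es) (converged in 2)
[3]={3}  [6]={6}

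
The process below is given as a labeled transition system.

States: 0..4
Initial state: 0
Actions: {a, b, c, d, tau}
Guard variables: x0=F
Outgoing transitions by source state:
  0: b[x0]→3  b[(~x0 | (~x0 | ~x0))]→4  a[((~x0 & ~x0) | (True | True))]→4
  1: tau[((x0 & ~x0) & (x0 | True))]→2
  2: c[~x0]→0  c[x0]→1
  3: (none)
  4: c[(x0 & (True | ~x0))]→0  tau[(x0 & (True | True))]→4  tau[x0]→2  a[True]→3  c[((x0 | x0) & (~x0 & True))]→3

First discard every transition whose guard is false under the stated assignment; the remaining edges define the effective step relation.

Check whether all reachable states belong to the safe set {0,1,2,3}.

Answer: INVARIANT VIOLATED at state 4

Working:
Allowed set {0,1,2,3}
R = {0,3,4}
  0: ok
  3: ok
  4: VIOLATES
counterexample path to 4: b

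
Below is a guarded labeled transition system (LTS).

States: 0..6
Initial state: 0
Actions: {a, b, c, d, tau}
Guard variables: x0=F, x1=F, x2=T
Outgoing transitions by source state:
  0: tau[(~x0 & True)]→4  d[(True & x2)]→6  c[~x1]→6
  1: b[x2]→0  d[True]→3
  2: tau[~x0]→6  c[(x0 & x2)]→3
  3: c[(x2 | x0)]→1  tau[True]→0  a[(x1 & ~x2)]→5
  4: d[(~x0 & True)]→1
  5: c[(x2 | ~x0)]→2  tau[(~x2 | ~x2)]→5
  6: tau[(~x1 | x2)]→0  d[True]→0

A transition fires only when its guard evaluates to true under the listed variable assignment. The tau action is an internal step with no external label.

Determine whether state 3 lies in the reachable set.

12 transition(s) survive guard evaluation.
L0 = {0}
L1 = {4,6}  total {0,4,6}
L2 = {1}  total {0,1,4,6}
L3 = {3}  total {0,1,3,4,6}
Reach set: {0,1,3,4,6}
witness 3: tau·d·d

Answer: REACHABLE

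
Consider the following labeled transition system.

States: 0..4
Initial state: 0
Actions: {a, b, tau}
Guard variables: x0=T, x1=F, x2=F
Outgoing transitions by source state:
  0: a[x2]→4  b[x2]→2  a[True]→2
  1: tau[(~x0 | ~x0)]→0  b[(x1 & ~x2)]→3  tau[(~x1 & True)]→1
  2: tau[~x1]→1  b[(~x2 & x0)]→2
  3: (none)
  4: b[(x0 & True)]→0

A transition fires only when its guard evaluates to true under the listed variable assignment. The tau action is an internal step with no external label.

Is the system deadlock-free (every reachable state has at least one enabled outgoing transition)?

Answer: DEADLOCK-FREE

Working:
R = {0,1,2}
  0: a→2  [deg 1]
  1: tau→1  [deg 1]
  2: b→2  tau→1  [deg 2]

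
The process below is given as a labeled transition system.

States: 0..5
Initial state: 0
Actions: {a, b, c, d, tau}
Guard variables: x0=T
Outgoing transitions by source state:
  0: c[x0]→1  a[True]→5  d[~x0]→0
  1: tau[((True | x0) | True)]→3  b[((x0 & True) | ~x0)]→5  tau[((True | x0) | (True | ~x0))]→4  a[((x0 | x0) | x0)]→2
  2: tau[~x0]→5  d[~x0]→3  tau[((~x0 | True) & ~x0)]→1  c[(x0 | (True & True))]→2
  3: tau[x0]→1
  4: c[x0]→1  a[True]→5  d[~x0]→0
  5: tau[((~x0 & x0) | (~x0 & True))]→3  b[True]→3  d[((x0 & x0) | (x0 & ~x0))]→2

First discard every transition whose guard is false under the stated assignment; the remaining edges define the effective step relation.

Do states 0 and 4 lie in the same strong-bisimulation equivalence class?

Answer: BISIMILAR

Trace:
Compute ~ classes (split until stable):
  π0 = {{0,1,2,3,4,5}}
  π1 = {{0,4},{1},{2},{3},{5}}
stable after 2 split(s): 5 block(s)
0∈{0,4}, 4∈{0,4}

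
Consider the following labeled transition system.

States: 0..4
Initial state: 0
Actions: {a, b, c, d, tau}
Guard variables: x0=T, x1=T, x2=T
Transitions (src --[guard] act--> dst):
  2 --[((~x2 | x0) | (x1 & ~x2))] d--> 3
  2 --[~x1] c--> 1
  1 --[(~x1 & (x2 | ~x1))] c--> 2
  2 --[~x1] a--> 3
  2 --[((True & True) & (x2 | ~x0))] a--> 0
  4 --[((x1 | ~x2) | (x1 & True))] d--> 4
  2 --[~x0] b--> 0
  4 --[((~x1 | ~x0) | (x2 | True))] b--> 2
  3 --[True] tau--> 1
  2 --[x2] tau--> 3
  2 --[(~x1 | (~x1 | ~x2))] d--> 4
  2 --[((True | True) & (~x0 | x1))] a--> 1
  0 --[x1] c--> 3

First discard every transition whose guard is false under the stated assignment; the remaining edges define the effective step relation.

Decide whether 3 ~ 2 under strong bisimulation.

Answer: NOT BISIMILAR

Trace:
Compute ~ classes (split until stable):
  round 0: {{0,1,2,3,4}}
  round 1: {{0},{1},{2},{3},{4}}
stable after 2 split(s): 5 block(s)
3∈{3}, 2∈{2}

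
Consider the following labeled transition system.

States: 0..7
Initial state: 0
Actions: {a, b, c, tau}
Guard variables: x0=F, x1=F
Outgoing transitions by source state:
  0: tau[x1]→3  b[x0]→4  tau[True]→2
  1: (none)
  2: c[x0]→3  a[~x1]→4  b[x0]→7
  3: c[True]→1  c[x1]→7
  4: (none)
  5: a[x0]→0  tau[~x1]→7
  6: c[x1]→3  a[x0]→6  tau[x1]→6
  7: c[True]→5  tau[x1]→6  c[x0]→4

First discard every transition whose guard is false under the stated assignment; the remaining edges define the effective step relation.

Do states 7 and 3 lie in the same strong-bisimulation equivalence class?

Answer: NOT BISIMILAR

Trace:
Refine partition for ~:
  round 0: {{0,1,2,3,4,5,6,7}}
  round 1: {{0,5},{1,4,6},{2},{3,7}}
  round 2: {{0},{1,4,6},{2},{3},{5},{7}}
stable after 3 split(s): 6 block(s)
7∈{7}, 3∈{3}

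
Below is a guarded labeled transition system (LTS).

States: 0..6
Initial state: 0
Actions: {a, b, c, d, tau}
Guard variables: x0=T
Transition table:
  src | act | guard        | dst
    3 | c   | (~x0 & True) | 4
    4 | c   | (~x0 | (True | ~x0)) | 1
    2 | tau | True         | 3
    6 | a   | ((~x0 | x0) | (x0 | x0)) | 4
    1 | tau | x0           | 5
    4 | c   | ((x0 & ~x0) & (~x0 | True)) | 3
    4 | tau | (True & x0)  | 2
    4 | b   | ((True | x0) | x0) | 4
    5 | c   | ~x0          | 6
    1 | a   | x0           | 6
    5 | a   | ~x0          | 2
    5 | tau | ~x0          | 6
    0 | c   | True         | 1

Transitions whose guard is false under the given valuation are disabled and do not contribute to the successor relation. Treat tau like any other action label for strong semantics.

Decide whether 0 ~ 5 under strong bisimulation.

Answer: NOT BISIMILAR

Analysis:
Bisimulation quotient by refinement:
  π0 = {{0,1,2,3,4,5,6}}
  π1 = {{0},{1},{2},{3,5},{4},{6}}
stable after 2 split(s): 6 block(s)
[0]={0}  [5]={3,5}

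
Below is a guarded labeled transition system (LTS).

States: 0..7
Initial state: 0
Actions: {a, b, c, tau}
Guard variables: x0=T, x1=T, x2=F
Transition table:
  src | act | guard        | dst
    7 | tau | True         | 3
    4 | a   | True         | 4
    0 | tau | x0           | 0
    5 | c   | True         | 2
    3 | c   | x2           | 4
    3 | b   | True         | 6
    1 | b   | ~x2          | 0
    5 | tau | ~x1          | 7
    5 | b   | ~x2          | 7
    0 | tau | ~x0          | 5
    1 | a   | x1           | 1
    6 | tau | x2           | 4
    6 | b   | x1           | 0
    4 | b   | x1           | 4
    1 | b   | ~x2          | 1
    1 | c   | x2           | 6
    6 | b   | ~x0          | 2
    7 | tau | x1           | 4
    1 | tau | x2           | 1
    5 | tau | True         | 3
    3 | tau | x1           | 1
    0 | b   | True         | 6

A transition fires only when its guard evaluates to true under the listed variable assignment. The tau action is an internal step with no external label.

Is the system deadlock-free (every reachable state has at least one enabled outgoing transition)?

R = {0,6}
  0: b→6  tau→0  [2 exit(s)]
  6: b→0  [1 exit(s)]

Answer: DEADLOCK-FREE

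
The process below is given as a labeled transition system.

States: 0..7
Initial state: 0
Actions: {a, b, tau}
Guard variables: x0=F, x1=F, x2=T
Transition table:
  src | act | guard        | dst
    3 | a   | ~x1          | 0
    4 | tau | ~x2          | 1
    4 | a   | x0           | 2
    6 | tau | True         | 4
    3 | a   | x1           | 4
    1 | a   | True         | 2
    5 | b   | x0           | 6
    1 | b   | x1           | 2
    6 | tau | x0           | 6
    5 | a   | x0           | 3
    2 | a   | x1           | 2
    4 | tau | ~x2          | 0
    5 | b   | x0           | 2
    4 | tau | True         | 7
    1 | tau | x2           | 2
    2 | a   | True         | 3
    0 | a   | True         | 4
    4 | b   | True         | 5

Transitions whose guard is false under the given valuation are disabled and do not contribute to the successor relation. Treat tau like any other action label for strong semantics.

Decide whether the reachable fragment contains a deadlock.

Reach set: {0,4,5,7}
  0: a→4  [deg 1]
  4: b→5  tau→7  [deg 2]
  5: ∅  [STUCK]
  7: ∅  [STUCK]
witness 5: a·b

Answer: DEADLOCK at state 5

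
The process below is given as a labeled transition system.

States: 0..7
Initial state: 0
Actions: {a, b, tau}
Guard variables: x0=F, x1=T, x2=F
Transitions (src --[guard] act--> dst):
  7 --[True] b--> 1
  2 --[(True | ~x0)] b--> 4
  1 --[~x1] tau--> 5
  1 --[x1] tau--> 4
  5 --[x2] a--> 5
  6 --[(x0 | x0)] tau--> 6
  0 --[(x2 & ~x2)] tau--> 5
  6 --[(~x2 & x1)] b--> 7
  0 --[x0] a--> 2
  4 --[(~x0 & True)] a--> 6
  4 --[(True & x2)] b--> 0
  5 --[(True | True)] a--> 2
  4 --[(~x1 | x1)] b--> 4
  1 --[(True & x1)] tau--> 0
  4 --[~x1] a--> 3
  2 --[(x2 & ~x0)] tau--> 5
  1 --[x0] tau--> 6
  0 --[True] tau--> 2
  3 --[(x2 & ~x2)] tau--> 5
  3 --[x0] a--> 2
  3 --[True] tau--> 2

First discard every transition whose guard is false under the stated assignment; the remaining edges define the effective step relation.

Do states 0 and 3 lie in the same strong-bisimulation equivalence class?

Refine partition for ~:
  round 0: {{0,1,2,3,4,5,6,7}}
  round 1: {{0,1,3},{2,6,7},{4},{5}}
  round 2: {{0,3},{1},{2},{4},{5},{6},{7}}
stable after 3 split(s): 7 block(s)
0∈{0,3}, 3∈{0,3}

Answer: BISIMILAR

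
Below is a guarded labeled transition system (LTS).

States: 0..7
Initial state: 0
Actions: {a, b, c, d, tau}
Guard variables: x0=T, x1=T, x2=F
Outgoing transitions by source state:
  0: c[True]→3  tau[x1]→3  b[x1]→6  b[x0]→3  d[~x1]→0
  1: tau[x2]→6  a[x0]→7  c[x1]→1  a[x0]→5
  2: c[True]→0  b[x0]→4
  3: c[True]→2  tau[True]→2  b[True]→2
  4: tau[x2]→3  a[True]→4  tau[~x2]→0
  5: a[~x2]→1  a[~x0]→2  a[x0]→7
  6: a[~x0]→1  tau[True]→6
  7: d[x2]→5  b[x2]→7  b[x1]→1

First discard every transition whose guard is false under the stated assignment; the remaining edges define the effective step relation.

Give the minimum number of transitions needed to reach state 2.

BFS to 2:
  depth 0: {0}
  depth 1: {3,6}
  depth 2: {2}
first hit 2 at d=2 via b·b

Answer: 2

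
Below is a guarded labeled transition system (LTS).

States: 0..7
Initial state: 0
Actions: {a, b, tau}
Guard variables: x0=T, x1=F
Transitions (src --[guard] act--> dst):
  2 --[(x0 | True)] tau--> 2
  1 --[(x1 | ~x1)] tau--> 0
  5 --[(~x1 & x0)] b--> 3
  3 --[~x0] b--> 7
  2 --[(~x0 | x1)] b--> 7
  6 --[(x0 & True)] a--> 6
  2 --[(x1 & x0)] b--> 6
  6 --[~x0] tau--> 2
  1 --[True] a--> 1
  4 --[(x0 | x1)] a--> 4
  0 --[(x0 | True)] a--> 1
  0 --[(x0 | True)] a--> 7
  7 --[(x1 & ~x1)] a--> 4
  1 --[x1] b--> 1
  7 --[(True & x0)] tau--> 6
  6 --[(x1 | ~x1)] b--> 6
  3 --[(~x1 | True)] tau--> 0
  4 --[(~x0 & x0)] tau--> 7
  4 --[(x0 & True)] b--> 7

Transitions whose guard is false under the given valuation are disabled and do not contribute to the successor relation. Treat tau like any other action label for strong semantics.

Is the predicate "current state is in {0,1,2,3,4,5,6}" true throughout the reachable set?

Safe = {0,1,2,3,4,5,6}
R = {0,1,6,7}
  0: ok
  1: ok
  6: ok
  7: VIOLATES
counterexample path to 7: a

Answer: INVARIANT VIOLATED at state 7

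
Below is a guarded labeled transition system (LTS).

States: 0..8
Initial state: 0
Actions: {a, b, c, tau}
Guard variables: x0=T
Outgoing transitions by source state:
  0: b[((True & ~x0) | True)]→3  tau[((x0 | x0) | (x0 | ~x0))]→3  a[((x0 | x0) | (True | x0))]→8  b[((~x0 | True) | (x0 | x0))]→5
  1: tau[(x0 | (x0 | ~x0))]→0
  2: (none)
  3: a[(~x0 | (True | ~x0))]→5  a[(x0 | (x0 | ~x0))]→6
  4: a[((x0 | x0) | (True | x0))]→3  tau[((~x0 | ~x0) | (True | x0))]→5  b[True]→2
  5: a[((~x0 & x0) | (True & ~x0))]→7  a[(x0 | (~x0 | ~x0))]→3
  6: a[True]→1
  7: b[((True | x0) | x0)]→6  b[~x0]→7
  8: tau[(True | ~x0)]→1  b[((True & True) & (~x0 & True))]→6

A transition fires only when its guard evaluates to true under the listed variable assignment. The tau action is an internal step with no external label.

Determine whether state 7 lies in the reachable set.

After dropping false guards: 14 live edges.
L0 = {0}
L1 = {3,5,8}  cumulative {0,3,5,8}
L2 = {1,6}  cumulative {0,1,3,5,6,8}
Reach set: {0,1,3,5,6,8}

Answer: UNREACHABLE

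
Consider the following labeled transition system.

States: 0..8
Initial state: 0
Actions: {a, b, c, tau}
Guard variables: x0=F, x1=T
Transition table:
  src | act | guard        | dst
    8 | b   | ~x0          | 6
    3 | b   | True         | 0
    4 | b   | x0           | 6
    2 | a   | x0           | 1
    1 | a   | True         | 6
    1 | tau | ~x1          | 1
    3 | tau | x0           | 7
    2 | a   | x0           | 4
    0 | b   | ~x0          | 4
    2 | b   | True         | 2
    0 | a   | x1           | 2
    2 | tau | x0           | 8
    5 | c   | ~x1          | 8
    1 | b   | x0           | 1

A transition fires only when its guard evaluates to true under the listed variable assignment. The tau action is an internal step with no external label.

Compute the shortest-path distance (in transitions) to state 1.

BFS to 1:
  depth 0: {0}
  depth 1: {2,4}
1 never appears.

Answer: UNREACHABLE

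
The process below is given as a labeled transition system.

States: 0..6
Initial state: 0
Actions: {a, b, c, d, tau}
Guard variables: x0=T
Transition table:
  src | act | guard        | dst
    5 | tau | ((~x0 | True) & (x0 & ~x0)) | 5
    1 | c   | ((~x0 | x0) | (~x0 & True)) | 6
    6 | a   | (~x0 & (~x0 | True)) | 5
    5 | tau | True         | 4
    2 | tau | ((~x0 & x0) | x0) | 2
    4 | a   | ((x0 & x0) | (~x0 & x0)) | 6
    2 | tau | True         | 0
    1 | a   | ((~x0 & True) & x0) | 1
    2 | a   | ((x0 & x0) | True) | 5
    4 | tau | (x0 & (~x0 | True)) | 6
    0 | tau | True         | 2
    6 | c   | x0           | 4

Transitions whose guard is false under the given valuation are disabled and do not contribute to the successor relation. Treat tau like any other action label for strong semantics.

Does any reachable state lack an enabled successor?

Answer: DEADLOCK-FREE

Trace:
Reach set: {0,2,4,5,6}
  0: tau→2  [1 out]
  2: a→5  tau→0  tau→2  [3 out]
  4: a→6  tau→6  [2 out]
  5: tau→4  [1 out]
  6: c→4  [1 out]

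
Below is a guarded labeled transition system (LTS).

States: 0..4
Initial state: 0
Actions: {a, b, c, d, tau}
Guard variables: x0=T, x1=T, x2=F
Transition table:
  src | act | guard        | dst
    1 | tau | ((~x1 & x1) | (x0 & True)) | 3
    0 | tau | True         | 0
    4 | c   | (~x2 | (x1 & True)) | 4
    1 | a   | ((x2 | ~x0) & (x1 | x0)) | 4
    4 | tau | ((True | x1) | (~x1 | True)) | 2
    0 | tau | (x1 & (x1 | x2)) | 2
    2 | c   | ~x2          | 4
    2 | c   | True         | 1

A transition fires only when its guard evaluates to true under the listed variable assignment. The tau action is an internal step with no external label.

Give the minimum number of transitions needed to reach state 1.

Answer: 2

Trace:
Layered search for 1:
  Layer 0: {0}
  Layer 1: {2}
  Layer 2: {1,4}
first hit 1 at d=2 via tau·c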